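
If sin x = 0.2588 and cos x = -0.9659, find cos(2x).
cos(2x) = cos²x - sin²x = 0.866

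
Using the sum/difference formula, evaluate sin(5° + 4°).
sin(5° + 4°) = sin 5° cos 4° + cos 5° sin 4° = 0.1564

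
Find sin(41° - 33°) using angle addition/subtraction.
sin(41° - 33°) = sin 41° cos 33° - cos 41° sin 33° = 0.1392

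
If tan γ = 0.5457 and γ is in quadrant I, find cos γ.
cos γ = 0.8778 (using tan²γ + 1 = sec²γ)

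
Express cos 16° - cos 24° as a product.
cos 16° - cos 24° = -2 sin(20°) sin(-4°)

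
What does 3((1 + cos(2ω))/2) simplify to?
3((1 + cos(2ω))/2) = 3(cos²ω) (using Power reduction)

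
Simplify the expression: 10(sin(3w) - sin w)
10(sin(3w) - sin w) = 10(2 cos(2w) sin w) (using Sum-to-product)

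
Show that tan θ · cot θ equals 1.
LHS = (sin θ/cos θ) · (cos θ/sin θ) = 1 = RHS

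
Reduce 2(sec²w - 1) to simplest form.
2(sec²w - 1) = 2(tan²w) (using Pythagorean identity)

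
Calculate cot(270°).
cot(270°) = 0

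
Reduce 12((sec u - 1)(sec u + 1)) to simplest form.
12((sec u - 1)(sec u + 1)) = 12(tan²u) (using Diff. of squares)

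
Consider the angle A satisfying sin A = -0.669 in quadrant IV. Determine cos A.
cos A = √(1 - sin²A) = 0.7433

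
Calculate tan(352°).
tan(352°) = -0.1405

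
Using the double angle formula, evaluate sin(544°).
sin(544°) = 2 sin 272° cos 272° = -0.06976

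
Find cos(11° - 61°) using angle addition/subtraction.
cos(11° - 61°) = cos 11° cos 61° + sin 11° sin 61° = 0.6428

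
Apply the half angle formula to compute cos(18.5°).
cos(18.5°) = √((1 + cos 37°)/2) = 0.9483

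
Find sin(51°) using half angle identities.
sin(51°) = √((1 - cos 102°)/2) = 0.7771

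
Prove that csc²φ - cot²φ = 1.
LHS = 1/sin²φ - cos²φ/sin²φ = (1 - cos²φ)/sin²φ = sin²φ/sin²φ = 1 = RHS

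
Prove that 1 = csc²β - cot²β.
RHS = 1/sin²β - cos²β/sin²β = (1 - cos²β)/sin²β = sin²β/sin²β = 1 = LHS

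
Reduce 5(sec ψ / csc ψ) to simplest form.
5(sec ψ / csc ψ) = 5(tan ψ) (using Reciprocal identities)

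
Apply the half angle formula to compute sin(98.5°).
sin(98.5°) = √((1 - cos 197°)/2) = 0.989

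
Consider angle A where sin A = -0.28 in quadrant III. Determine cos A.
cos A = ±√(1 - sin²A) = -0.96 (negative in QIII)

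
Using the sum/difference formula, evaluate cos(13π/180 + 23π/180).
cos(13π/180 + 23π/180) = cos 13π/180 cos 23π/180 - sin 13π/180 sin 23π/180 = 0.809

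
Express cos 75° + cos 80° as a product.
cos 75° + cos 80° = 2 cos(77.5°) cos(-2.5°)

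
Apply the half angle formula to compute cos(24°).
cos(24°) = √((1 + cos 48°)/2) = 0.9135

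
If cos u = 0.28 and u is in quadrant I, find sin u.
sin u = 0.96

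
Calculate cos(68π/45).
cos(68π/45) = 0.0349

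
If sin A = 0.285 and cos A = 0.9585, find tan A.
tan A = sin A / cos A = 0.2973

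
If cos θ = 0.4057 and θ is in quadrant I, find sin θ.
sin θ = 0.914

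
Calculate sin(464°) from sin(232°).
sin(464°) = 2 sin 232° cos 232° = 0.9703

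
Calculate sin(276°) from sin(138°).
sin(276°) = 2 sin 138° cos 138° = -0.9945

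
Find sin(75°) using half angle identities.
sin(75°) = √((1 - cos 150°)/2) = (√6+√2)/4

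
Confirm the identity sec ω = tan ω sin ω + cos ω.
RHS = sin²ω/cos ω + cos ω = (sin²ω + cos²ω)/cos ω = 1/cos ω = sec ω = LHS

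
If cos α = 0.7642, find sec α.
sec α = 1/cos α = 1.309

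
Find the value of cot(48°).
cot(48°) = 0.9004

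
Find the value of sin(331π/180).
sin(331π/180) = -0.4848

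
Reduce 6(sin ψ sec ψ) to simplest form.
6(sin ψ sec ψ) = 6(tan ψ) (using Reciprocal + quotient)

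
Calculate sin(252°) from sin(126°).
sin(252°) = 2 sin 126° cos 126° = -0.9511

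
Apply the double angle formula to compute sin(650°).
sin(650°) = 2 sin 325° cos 325° = -0.9397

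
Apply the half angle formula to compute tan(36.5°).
tan(36.5°) = sin 73° / (1 + cos 73°) = 0.74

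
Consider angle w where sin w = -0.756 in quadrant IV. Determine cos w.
cos w = √(1 - sin²w) = 0.6546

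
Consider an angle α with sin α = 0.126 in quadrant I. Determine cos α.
cos α = √(1 - sin²α) = 0.992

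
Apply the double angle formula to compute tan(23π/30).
tan(23π/30) = 2 tan 23π/60 / (1 - tan²23π/60) = -0.9004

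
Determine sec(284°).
sec(284°) = 4.134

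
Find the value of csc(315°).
csc(315°) = -√2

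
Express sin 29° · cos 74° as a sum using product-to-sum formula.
sin 29° cos 74° = (1/2)[sin(29°+74°) + sin(29°-74°)]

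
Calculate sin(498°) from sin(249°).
sin(498°) = 2 sin 249° cos 249° = 0.6691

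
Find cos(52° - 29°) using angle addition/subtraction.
cos(52° - 29°) = cos 52° cos 29° + sin 52° sin 29° = 0.9205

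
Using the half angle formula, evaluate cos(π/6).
cos(π/6) = √((1 + cos π/3)/2) = √3/2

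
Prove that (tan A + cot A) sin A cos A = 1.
LHS = (sin A/cos A + cos A/sin A) sin A cos A = ((sin²A + cos²A)/(sin A cos A)) · sin A cos A = sin²A + cos²A = 1 = RHS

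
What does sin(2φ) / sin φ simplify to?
sin(2φ) / sin φ = 2 cos φ (using Double angle)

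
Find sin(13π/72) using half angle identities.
sin(13π/72) = √((1 - cos 13π/36)/2) = 0.5373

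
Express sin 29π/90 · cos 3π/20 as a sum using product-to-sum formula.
sin 29π/90 cos 3π/20 = (1/2)[sin(29π/90+3π/20) + sin(29π/90-3π/20)]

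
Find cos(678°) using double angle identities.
cos(678°) = 1 - 2sin²339° = 0.7431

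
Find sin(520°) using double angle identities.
sin(520°) = 2 sin 260° cos 260° = 0.342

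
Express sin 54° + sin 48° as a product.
sin 54° + sin 48° = 2 sin(51°) cos(3°)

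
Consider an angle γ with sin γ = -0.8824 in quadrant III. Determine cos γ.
cos γ = ±√(1 - sin²γ) = -0.4705 (negative in QIII)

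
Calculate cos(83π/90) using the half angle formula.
cos(83π/90) = -√((1 + cos 83π/45)/2) = -0.9703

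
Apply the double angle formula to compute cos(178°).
cos(178°) = cos²89° - sin²89° = -0.9994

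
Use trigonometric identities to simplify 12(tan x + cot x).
12(tan x + cot x) = 12(sec x csc x) (using Quotient identities)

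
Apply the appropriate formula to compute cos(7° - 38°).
cos(7° - 38°) = cos 7° cos 38° + sin 7° sin 38° = 0.8572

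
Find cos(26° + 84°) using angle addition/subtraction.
cos(26° + 84°) = cos 26° cos 84° - sin 26° sin 84° = -0.342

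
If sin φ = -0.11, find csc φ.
csc φ = 1/sin φ = -9.091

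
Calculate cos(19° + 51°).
cos(19° + 51°) = cos 19° cos 51° - sin 19° sin 51° = 0.342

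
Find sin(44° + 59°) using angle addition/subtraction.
sin(44° + 59°) = sin 44° cos 59° + cos 44° sin 59° = 0.9744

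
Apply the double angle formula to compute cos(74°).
cos(74°) = cos²37° - sin²37° = 0.2756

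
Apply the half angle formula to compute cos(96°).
cos(96°) = -√((1 + cos 192°)/2) = -0.1045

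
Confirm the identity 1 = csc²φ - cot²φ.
RHS = 1/sin²φ - cos²φ/sin²φ = (1 - cos²φ)/sin²φ = sin²φ/sin²φ = 1 = LHS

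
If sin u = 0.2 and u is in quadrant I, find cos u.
cos u = 0.9798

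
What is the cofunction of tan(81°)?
tan(81°) = cot(90° - 81°) = cot(9°)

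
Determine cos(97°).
cos(97°) = -0.1219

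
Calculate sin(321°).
sin(321°) = -0.6293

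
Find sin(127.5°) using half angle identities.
sin(127.5°) = √((1 - cos 255°)/2) = 0.7934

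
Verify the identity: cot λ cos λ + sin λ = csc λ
LHS = cos²λ/sin λ + sin λ = (cos²λ + sin²λ)/sin λ = 1/sin λ = csc λ = RHS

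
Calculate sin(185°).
sin(185°) = -0.08716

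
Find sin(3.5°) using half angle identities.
sin(3.5°) = √((1 - cos 7°)/2) = 0.06105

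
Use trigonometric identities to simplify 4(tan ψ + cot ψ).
4(tan ψ + cot ψ) = 4(sec ψ csc ψ) (using Quotient identities)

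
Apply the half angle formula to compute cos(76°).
cos(76°) = √((1 + cos 152°)/2) = 0.2419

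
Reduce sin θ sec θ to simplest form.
sin θ sec θ = tan θ (using Reciprocal + quotient)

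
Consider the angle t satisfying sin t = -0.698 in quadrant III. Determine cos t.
cos t = ±√(1 - sin²t) = -0.7161 (negative in QIII)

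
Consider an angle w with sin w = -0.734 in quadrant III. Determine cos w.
cos w = ±√(1 - sin²w) = -0.6791 (negative in QIII)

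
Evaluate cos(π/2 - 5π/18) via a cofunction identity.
cos(π/2 - 5π/18) = sin(5π/18) = 0.766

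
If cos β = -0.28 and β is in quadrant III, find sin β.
sin β = -0.96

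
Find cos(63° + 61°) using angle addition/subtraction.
cos(63° + 61°) = cos 63° cos 61° - sin 63° sin 61° = -0.5592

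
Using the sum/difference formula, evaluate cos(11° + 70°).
cos(11° + 70°) = cos 11° cos 70° - sin 11° sin 70° = 0.1564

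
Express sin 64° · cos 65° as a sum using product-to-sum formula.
sin 64° cos 65° = (1/2)[sin(64°+65°) + sin(64°-65°)]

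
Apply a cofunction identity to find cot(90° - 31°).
cot(90° - 31°) = tan(31°) = 0.6009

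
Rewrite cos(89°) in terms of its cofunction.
cos(89°) = sin(90° - 89°) = sin(1°)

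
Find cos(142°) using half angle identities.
cos(142°) = -√((1 + cos 284°)/2) = -0.788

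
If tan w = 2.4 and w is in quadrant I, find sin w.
sin w = 0.9231 (using tan²w + 1 = sec²w)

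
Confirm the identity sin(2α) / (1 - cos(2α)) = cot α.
LHS = 2 sin α cos α / (2sin²α) = cos α/sin α = cot α = RHS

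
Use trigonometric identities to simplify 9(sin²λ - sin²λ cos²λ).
9(sin²λ - sin²λ cos²λ) = 9(sin⁴λ) (using Factoring)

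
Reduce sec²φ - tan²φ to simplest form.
sec²φ - tan²φ = 1 (using Pythagorean identity)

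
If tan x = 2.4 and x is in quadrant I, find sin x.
sin x = 0.9231 (using tan²x + 1 = sec²x)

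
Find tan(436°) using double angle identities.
tan(436°) = 2 tan 218° / (1 - tan²218°) = 4.011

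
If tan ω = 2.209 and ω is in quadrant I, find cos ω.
cos ω = 0.4124 (using tan²ω + 1 = sec²ω)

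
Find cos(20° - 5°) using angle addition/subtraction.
cos(20° - 5°) = cos 20° cos 5° + sin 20° sin 5° = (√6+√2)/4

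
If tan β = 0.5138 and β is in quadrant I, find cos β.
cos β = 0.8895 (using tan²β + 1 = sec²β)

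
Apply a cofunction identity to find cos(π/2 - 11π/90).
cos(π/2 - 11π/90) = sin(11π/90) = 0.3746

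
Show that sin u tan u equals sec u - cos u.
RHS = 1/cos u - cos u = (1 - cos²u)/cos u = sin²u/cos u = sin u · (sin u/cos u) = sin u tan u = LHS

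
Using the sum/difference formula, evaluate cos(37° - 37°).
cos(37° - 37°) = cos 37° cos 37° + sin 37° sin 37° = 1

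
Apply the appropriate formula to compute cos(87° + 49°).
cos(87° + 49°) = cos 87° cos 49° - sin 87° sin 49° = -0.7193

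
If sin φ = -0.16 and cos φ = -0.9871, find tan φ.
tan φ = sin φ / cos φ = 0.1621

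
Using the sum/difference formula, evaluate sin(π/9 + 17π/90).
sin(π/9 + 17π/90) = sin π/9 cos 17π/90 + cos π/9 sin 17π/90 = 0.809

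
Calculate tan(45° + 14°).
tan(45° + 14°) = (tan 45° + tan 14°)/(1 - tan 45° tan 14°) = 1.664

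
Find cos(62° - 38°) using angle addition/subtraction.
cos(62° - 38°) = cos 62° cos 38° + sin 62° sin 38° = 0.9135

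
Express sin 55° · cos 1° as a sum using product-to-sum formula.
sin 55° cos 1° = (1/2)[sin(55°+1°) + sin(55°-1°)]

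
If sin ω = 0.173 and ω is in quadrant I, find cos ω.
cos ω = 0.9849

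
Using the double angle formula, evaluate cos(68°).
cos(68°) = cos²34° - sin²34° = 0.3746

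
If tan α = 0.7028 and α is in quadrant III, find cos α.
cos α = -0.8182 (using tan²α + 1 = sec²α)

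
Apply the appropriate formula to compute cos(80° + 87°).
cos(80° + 87°) = cos 80° cos 87° - sin 80° sin 87° = -0.9744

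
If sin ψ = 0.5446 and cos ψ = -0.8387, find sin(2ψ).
sin(2ψ) = 2 sin ψ cos ψ = -0.9135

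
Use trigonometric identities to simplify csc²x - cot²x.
csc²x - cot²x = 1 (using Pythagorean identity)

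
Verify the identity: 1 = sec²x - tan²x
RHS = 1/cos²x - sin²x/cos²x = (1 - sin²x)/cos²x = cos²x/cos²x = 1 = LHS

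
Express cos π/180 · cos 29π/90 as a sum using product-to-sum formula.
cos π/180 cos 29π/90 = (1/2)[cos(π/180-29π/90) + cos(π/180+29π/90)]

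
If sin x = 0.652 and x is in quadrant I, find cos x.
cos x = 0.7582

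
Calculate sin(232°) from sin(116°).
sin(232°) = 2 sin 116° cos 116° = -0.788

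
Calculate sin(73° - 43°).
sin(73° - 43°) = sin 73° cos 43° - cos 73° sin 43° = 1/2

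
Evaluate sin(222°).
sin(222°) = -0.6691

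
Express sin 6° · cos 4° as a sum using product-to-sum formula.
sin 6° cos 4° = (1/2)[sin(6°+4°) + sin(6°-4°)]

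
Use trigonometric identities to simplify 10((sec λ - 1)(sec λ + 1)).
10((sec λ - 1)(sec λ + 1)) = 10(tan²λ) (using Diff. of squares)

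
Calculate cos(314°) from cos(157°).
cos(314°) = cos²157° - sin²157° = 0.6947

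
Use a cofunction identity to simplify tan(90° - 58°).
tan(90° - 58°) = cot(58°)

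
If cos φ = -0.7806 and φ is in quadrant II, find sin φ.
sin φ = 0.625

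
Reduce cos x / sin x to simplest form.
cos x / sin x = cot x (using Quotient identity)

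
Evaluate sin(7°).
sin(7°) = 0.1219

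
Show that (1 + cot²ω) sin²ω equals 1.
LHS = csc²ω · sin²ω = (1/sin²ω) · sin²ω = 1 = RHS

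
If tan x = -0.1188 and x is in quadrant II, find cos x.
cos x = -0.993 (using tan²x + 1 = sec²x)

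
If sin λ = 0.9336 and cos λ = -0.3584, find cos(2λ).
cos(2λ) = cos²λ - sin²λ = -0.7432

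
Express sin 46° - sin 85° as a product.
sin 46° - sin 85° = 2 cos(65.5°) sin(-19.5°)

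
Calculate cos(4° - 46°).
cos(4° - 46°) = cos 4° cos 46° + sin 4° sin 46° = 0.7431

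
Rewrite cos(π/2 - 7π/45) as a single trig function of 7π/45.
cos(π/2 - 7π/45) = sin(7π/45)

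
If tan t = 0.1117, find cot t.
cot t = 1/tan t = 8.953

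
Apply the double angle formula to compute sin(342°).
sin(342°) = 2 sin 171° cos 171° = -0.309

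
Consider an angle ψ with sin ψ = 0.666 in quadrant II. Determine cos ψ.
cos ψ = ±√(1 - sin²ψ) = -0.746 (negative in QII)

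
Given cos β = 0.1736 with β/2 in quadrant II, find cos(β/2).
cos(β/2) = ±√((1 + cos β)/2); negative since β/2 ∈ QII, so cos(β/2) = -0.766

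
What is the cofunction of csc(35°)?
csc(35°) = sec(90° - 35°) = sec(55°)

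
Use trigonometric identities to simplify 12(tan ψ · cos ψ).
12(tan ψ · cos ψ) = 12(sin ψ) (using Quotient identity)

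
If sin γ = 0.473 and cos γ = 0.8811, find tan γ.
tan γ = sin γ / cos γ = 0.5368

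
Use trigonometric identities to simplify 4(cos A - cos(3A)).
4(cos A - cos(3A)) = 4(2 sin(2A) sin A) (using Sum-to-product)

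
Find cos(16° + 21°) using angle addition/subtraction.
cos(16° + 21°) = cos 16° cos 21° - sin 16° sin 21° = 0.7986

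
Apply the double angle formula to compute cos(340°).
cos(340°) = 1 - 2sin²170° = 0.9397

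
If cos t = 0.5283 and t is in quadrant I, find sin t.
sin t = 0.8491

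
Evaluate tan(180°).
tan(180°) = 0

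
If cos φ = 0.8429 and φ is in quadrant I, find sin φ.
sin φ = 0.5381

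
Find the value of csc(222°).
csc(222°) = -1.494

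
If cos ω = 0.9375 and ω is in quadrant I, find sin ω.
sin ω = 0.348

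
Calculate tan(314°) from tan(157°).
tan(314°) = 2 tan 157° / (1 - tan²157°) = -1.036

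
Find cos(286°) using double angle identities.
cos(286°) = 1 - 2sin²143° = 0.2756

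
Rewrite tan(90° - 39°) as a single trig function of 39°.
tan(90° - 39°) = cot(39°)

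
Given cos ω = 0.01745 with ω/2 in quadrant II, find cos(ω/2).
cos(ω/2) = ±√((1 + cos ω)/2); negative since ω/2 ∈ QII, so cos(ω/2) = -0.7132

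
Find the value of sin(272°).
sin(272°) = -0.9994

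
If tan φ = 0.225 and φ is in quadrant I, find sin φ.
sin φ = 0.2195 (using tan²φ + 1 = sec²φ)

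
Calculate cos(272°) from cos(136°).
cos(272°) = cos²136° - sin²136° = 0.0349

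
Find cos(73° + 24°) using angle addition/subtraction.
cos(73° + 24°) = cos 73° cos 24° - sin 73° sin 24° = -0.1219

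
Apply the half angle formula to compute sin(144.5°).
sin(144.5°) = √((1 - cos 289°)/2) = 0.5807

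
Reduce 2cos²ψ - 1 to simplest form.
2cos²ψ - 1 = cos(2ψ) (using Double angle)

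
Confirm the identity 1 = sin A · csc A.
RHS = sin A · (1/sin A) = 1 = LHS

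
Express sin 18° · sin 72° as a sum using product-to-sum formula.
sin 18° sin 72° = (1/2)[cos(18°-72°) - cos(18°+72°)]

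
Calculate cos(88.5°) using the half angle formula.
cos(88.5°) = √((1 + cos 177°)/2) = 0.02618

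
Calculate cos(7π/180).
cos(7π/180) = 0.9925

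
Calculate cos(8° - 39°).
cos(8° - 39°) = cos 8° cos 39° + sin 8° sin 39° = 0.8572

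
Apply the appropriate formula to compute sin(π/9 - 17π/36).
sin(π/9 - 17π/36) = sin π/9 cos 17π/36 - cos π/9 sin 17π/36 = -0.9063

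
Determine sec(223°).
sec(223°) = -1.367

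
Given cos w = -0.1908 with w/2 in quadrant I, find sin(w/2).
sin(w/2) = ±√((1 - cos w)/2); positive since w/2 ∈ QI, so sin(w/2) = 0.7716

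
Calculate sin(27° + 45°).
sin(27° + 45°) = sin 27° cos 45° + cos 27° sin 45° = 0.9511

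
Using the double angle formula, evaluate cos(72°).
cos(72°) = cos²36° - sin²36° = 0.309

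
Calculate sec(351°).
sec(351°) = 1.012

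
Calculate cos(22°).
cos(22°) = 0.9272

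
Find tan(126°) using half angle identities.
tan(126°) = sin 252° / (1 + cos 252°) = -1.376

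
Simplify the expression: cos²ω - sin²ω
cos²ω - sin²ω = cos(2ω) (using Double angle)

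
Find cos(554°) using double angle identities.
cos(554°) = cos²277° - sin²277° = -0.9703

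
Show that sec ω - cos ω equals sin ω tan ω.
LHS = 1/cos ω - cos ω = (1 - cos²ω)/cos ω = sin²ω/cos ω = sin ω · (sin ω/cos ω) = sin ω tan ω = RHS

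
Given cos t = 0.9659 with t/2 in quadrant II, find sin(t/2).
sin(t/2) = ±√((1 - cos t)/2); positive since t/2 ∈ QII, so sin(t/2) = 0.1306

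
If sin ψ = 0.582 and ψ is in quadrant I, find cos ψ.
cos ψ = 0.8132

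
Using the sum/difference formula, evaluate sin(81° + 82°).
sin(81° + 82°) = sin 81° cos 82° + cos 81° sin 82° = 0.2924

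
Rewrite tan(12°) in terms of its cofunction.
tan(12°) = cot(90° - 12°) = cot(78°)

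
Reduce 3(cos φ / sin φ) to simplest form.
3(cos φ / sin φ) = 3(cot φ) (using Quotient identity)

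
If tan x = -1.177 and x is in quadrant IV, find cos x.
cos x = 0.6475 (using tan²x + 1 = sec²x)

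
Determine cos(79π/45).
cos(79π/45) = 0.7193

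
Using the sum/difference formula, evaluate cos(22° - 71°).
cos(22° - 71°) = cos 22° cos 71° + sin 22° sin 71° = 0.6561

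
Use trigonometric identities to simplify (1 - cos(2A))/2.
(1 - cos(2A))/2 = sin²A (using Power reduction)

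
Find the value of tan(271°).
tan(271°) = -57.29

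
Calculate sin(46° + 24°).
sin(46° + 24°) = sin 46° cos 24° + cos 46° sin 24° = 0.9397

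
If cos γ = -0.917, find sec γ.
sec γ = 1/cos γ = -1.091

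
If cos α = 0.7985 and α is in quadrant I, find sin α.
sin α = 0.602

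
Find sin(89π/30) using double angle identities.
sin(89π/30) = 2 sin 89π/60 cos 89π/60 = 0.1045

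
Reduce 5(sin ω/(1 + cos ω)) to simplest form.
5(sin ω/(1 + cos ω)) = 5(tan(ω/2)) (using Half angle)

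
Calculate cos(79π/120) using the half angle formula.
cos(79π/120) = -√((1 + cos 79π/60)/2) = -0.4772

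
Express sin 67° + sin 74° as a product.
sin 67° + sin 74° = 2 sin(70.5°) cos(-3.5°)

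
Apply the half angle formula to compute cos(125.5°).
cos(125.5°) = -√((1 + cos 251°)/2) = -0.5807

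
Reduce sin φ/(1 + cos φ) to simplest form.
sin φ/(1 + cos φ) = tan(φ/2) (using Half angle)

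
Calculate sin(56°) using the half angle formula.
sin(56°) = √((1 - cos 112°)/2) = 0.829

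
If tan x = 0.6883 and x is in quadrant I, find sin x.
sin x = 0.567 (using tan²x + 1 = sec²x)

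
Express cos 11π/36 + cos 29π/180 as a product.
cos 11π/36 + cos 29π/180 = 2 cos(7π/30) cos(13π/180)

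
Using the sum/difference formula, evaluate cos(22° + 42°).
cos(22° + 42°) = cos 22° cos 42° - sin 22° sin 42° = 0.4384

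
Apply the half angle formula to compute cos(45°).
cos(45°) = √((1 + cos 90°)/2) = √2/2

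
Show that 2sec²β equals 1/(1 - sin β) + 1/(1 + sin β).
RHS = [(1 + sin β) + (1 - sin β)] / [(1 - sin β)(1 + sin β)] = 2/(1 - sin²β) = 2/cos²β = 2sec²β = LHS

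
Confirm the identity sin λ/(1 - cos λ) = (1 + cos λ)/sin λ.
LHS = sin λ(1 + cos λ) / ((1 - cos λ)(1 + cos λ)) = sin λ(1 + cos λ) / (1 - cos²λ) = sin λ(1 + cos λ) / sin²λ = (1 + cos λ)/sin λ = RHS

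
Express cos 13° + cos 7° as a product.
cos 13° + cos 7° = 2 cos(10°) cos(3°)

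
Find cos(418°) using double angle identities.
cos(418°) = cos²209° - sin²209° = 0.5299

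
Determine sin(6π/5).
sin(6π/5) = -0.5878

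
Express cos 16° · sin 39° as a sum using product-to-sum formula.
cos 16° sin 39° = (1/2)[sin(16°+39°) - sin(16°-39°)]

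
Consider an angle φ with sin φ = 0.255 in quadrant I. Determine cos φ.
cos φ = √(1 - sin²φ) = 0.9669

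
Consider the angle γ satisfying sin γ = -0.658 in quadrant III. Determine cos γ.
cos γ = ±√(1 - sin²γ) = -0.753 (negative in QIII)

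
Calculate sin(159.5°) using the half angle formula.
sin(159.5°) = √((1 - cos 319°)/2) = 0.3502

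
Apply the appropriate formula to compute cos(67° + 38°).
cos(67° + 38°) = cos 67° cos 38° - sin 67° sin 38° = -(√6-√2)/4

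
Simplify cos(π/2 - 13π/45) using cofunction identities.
cos(π/2 - 13π/45) = sin(13π/45)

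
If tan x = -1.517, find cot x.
cot x = 1/tan x = -0.6592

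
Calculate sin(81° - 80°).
sin(81° - 80°) = sin 81° cos 80° - cos 81° sin 80° = 0.01745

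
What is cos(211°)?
cos(211°) = -0.8572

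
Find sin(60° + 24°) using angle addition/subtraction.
sin(60° + 24°) = sin 60° cos 24° + cos 60° sin 24° = 0.9945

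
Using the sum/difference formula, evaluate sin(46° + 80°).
sin(46° + 80°) = sin 46° cos 80° + cos 46° sin 80° = 0.809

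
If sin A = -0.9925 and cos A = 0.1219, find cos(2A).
cos(2A) = cos²A - sin²A = -0.9702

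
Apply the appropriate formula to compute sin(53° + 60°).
sin(53° + 60°) = sin 53° cos 60° + cos 53° sin 60° = 0.9205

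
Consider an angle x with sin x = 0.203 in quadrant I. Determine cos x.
cos x = √(1 - sin²x) = 0.9792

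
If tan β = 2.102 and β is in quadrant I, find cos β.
cos β = 0.4296 (using tan²β + 1 = sec²β)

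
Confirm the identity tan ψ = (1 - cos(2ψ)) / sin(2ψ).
RHS = 2sin²ψ / (2 sin ψ cos ψ) = sin ψ/cos ψ = tan ψ = LHS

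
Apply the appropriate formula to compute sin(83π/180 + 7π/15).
sin(83π/180 + 7π/15) = sin 83π/180 cos 7π/15 + cos 83π/180 sin 7π/15 = 0.225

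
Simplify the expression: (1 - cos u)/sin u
(1 - cos u)/sin u = tan(u/2) (using Half angle)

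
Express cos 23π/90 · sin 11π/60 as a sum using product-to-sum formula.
cos 23π/90 sin 11π/60 = (1/2)[sin(23π/90+11π/60) - sin(23π/90-11π/60)]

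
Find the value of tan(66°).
tan(66°) = 2.246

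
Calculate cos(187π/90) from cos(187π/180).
cos(187π/90) = cos²187π/180 - sin²187π/180 = 0.9703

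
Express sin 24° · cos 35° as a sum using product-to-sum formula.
sin 24° cos 35° = (1/2)[sin(24°+35°) + sin(24°-35°)]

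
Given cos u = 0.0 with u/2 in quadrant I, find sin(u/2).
sin(u/2) = ±√((1 - cos u)/2); positive since u/2 ∈ QI, so sin(u/2) = √2/2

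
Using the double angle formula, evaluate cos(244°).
cos(244°) = cos²122° - sin²122° = -0.4384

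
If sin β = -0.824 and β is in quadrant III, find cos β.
cos β = -0.5666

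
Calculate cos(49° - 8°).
cos(49° - 8°) = cos 49° cos 8° + sin 49° sin 8° = 0.7547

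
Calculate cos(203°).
cos(203°) = -0.9205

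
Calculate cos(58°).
cos(58°) = 0.5299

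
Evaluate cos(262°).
cos(262°) = -0.1392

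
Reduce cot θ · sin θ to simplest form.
cot θ · sin θ = cos θ (using Quotient identity)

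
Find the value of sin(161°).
sin(161°) = 0.3256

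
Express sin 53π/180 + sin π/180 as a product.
sin 53π/180 + sin π/180 = 2 sin(3π/20) cos(13π/90)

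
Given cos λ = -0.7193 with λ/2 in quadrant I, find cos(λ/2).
cos(λ/2) = ±√((1 + cos λ)/2); positive since λ/2 ∈ QI, so cos(λ/2) = 0.3746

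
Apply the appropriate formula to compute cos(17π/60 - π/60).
cos(17π/60 - π/60) = cos 17π/60 cos π/60 + sin 17π/60 sin π/60 = 0.6691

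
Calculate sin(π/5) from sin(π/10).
sin(π/5) = 2 sin π/10 cos π/10 = 0.5878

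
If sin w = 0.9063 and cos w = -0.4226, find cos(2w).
cos(2w) = cos²w - sin²w = -0.6428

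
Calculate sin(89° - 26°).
sin(89° - 26°) = sin 89° cos 26° - cos 89° sin 26° = 0.891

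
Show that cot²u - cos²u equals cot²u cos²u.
LHS = cos²u/sin²u - cos²u = cos²u(1/sin²u - 1) = cos²u · (1 - sin²u)/sin²u = cos²u · cos²u/sin²u = cos²u · cot²u = RHS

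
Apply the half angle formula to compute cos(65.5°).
cos(65.5°) = √((1 + cos 131°)/2) = 0.4147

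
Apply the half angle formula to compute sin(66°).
sin(66°) = √((1 - cos 132°)/2) = 0.9135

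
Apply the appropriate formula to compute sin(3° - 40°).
sin(3° - 40°) = sin 3° cos 40° - cos 3° sin 40° = -0.6018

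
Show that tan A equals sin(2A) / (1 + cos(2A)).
RHS = 2 sin A cos A / (2cos²A) = sin A/cos A = tan A = LHS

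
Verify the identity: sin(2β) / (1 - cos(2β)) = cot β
LHS = 2 sin β cos β / (2sin²β) = cos β/sin β = cot β = RHS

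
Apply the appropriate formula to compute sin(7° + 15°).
sin(7° + 15°) = sin 7° cos 15° + cos 7° sin 15° = 0.3746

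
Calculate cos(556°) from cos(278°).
cos(556°) = cos²278° - sin²278° = -0.9613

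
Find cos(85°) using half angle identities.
cos(85°) = √((1 + cos 170°)/2) = 0.08716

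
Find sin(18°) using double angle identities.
sin(18°) = 2 sin 9° cos 9° = 0.309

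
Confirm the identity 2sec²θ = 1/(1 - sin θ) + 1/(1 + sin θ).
RHS = [(1 + sin θ) + (1 - sin θ)] / [(1 - sin θ)(1 + sin θ)] = 2/(1 - sin²θ) = 2/cos²θ = 2sec²θ = LHS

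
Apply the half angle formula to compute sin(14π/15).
sin(14π/15) = √((1 - cos 28π/15)/2) = 0.2079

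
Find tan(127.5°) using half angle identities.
tan(127.5°) = sin 255° / (1 + cos 255°) = -1.303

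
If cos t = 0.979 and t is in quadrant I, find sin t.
sin t = 0.2039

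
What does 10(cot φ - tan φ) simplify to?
10(cot φ - tan φ) = 10(2 cot(2φ)) (using Double angle)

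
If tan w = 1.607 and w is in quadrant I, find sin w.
sin w = 0.849 (using tan²w + 1 = sec²w)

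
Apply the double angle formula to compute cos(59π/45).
cos(59π/45) = 2cos²59π/90 - 1 = -0.5592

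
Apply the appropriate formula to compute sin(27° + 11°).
sin(27° + 11°) = sin 27° cos 11° + cos 27° sin 11° = 0.6157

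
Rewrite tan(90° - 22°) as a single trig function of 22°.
tan(90° - 22°) = cot(22°)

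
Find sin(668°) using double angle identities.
sin(668°) = 2 sin 334° cos 334° = -0.788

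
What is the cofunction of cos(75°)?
cos(75°) = sin(90° - 75°) = sin(15°)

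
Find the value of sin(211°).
sin(211°) = -0.515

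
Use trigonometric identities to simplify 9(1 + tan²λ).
9(1 + tan²λ) = 9(sec²λ) (using Pythagorean identity)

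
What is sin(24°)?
sin(24°) = 0.4067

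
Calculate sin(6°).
sin(6°) = 0.1045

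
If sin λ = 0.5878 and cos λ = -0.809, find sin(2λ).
sin(2λ) = 2 sin λ cos λ = -0.9511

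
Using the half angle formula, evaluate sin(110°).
sin(110°) = √((1 - cos 220°)/2) = 0.9397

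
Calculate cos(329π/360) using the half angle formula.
cos(329π/360) = -√((1 + cos 329π/180)/2) = -0.9636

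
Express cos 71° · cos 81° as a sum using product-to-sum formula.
cos 71° cos 81° = (1/2)[cos(71°-81°) + cos(71°+81°)]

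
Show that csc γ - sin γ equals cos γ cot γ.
LHS = 1/sin γ - sin γ = (1 - sin²γ)/sin γ = cos²γ/sin γ = cos γ · (cos γ/sin γ) = cos γ cot γ = RHS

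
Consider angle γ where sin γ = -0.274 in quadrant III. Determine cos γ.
cos γ = ±√(1 - sin²γ) = -0.9617 (negative in QIII)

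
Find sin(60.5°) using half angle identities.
sin(60.5°) = √((1 - cos 121°)/2) = 0.8704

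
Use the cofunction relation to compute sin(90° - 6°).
sin(90° - 6°) = cos(6°) = 0.9945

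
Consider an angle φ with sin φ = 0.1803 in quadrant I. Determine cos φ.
cos φ = √(1 - sin²φ) = 0.9836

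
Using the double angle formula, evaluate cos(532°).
cos(532°) = cos²266° - sin²266° = -0.9903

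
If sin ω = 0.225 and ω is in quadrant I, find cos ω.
cos ω = 0.9744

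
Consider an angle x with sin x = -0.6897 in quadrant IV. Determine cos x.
cos x = √(1 - sin²x) = 0.7241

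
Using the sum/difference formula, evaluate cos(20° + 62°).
cos(20° + 62°) = cos 20° cos 62° - sin 20° sin 62° = 0.1392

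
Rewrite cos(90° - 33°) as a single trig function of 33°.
cos(90° - 33°) = sin(33°)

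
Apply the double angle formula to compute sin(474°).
sin(474°) = 2 sin 237° cos 237° = 0.9135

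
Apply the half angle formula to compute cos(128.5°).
cos(128.5°) = -√((1 + cos 257°)/2) = -0.6225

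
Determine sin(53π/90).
sin(53π/90) = 0.9613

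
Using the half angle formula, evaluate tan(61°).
tan(61°) = sin 122° / (1 + cos 122°) = 1.804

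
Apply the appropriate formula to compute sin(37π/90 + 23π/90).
sin(37π/90 + 23π/90) = sin 37π/90 cos 23π/90 + cos 37π/90 sin 23π/90 = √3/2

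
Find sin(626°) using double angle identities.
sin(626°) = 2 sin 313° cos 313° = -0.9976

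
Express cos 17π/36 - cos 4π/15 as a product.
cos 17π/36 - cos 4π/15 = -2 sin(133π/360) sin(37π/360)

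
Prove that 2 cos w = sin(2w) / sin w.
RHS = 2 sin w cos w / sin w = 2 cos w = LHS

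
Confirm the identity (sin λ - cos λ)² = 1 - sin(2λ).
LHS = sin²λ - 2 sin λ cos λ + cos²λ = (sin²λ + cos²λ) - 2 sin λ cos λ = 1 - sin(2λ) = RHS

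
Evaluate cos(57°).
cos(57°) = 0.5446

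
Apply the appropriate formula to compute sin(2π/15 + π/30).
sin(2π/15 + π/30) = sin 2π/15 cos π/30 + cos 2π/15 sin π/30 = 1/2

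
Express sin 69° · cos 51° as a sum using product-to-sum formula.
sin 69° cos 51° = (1/2)[sin(69°+51°) + sin(69°-51°)]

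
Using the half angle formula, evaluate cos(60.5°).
cos(60.5°) = √((1 + cos 121°)/2) = 0.4924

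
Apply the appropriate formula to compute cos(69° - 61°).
cos(69° - 61°) = cos 69° cos 61° + sin 69° sin 61° = 0.9903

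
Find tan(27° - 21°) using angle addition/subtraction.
tan(27° - 21°) = (tan 27° - tan 21°)/(1 + tan 27° tan 21°) = 0.1051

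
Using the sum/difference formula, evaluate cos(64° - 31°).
cos(64° - 31°) = cos 64° cos 31° + sin 64° sin 31° = 0.8387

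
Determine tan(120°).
tan(120°) = -√3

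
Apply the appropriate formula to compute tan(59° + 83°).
tan(59° + 83°) = (tan 59° + tan 83°)/(1 - tan 59° tan 83°) = -0.7813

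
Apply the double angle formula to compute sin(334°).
sin(334°) = 2 sin 167° cos 167° = -0.4384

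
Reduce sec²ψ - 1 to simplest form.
sec²ψ - 1 = tan²ψ (using Pythagorean identity)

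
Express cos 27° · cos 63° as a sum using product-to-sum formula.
cos 27° cos 63° = (1/2)[cos(27°-63°) + cos(27°+63°)]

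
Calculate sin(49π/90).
sin(49π/90) = 0.9903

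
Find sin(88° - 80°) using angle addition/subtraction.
sin(88° - 80°) = sin 88° cos 80° - cos 88° sin 80° = 0.1392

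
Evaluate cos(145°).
cos(145°) = -0.8192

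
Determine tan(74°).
tan(74°) = 3.487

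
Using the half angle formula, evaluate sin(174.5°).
sin(174.5°) = √((1 - cos 349°)/2) = 0.09585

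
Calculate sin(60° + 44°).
sin(60° + 44°) = sin 60° cos 44° + cos 60° sin 44° = 0.9703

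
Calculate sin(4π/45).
sin(4π/45) = 0.2756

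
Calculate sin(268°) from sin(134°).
sin(268°) = 2 sin 134° cos 134° = -0.9994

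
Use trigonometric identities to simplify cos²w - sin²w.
cos²w - sin²w = cos(2w) (using Double angle)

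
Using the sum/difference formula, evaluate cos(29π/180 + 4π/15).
cos(29π/180 + 4π/15) = cos 29π/180 cos 4π/15 - sin 29π/180 sin 4π/15 = 0.225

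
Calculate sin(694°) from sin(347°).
sin(694°) = 2 sin 347° cos 347° = -0.4384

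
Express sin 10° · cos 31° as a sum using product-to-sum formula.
sin 10° cos 31° = (1/2)[sin(10°+31°) + sin(10°-31°)]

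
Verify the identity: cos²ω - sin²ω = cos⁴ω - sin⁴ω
RHS = (cos²ω - sin²ω)(cos²ω + sin²ω) = (cos²ω - sin²ω) · 1 = cos²ω - sin²ω = LHS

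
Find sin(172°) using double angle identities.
sin(172°) = 2 sin 86° cos 86° = 0.1392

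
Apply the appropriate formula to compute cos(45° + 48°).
cos(45° + 48°) = cos 45° cos 48° - sin 45° sin 48° = -0.05234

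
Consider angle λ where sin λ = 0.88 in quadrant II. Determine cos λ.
cos λ = ±√(1 - sin²λ) = -0.475 (negative in QII)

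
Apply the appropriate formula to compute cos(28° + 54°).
cos(28° + 54°) = cos 28° cos 54° - sin 28° sin 54° = 0.1392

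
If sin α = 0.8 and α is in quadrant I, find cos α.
cos α = 0.6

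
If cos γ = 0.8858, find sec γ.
sec γ = 1/cos γ = 1.129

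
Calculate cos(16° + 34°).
cos(16° + 34°) = cos 16° cos 34° - sin 16° sin 34° = 0.6428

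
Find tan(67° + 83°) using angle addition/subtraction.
tan(67° + 83°) = (tan 67° + tan 83°)/(1 - tan 67° tan 83°) = -√3/3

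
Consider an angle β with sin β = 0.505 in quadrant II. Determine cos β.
cos β = ±√(1 - sin²β) = -0.8631 (negative in QII)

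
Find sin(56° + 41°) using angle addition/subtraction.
sin(56° + 41°) = sin 56° cos 41° + cos 56° sin 41° = 0.9925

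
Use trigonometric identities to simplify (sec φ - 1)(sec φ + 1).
(sec φ - 1)(sec φ + 1) = tan²φ (using Diff. of squares)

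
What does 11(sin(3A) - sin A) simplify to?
11(sin(3A) - sin A) = 11(2 cos(2A) sin A) (using Sum-to-product)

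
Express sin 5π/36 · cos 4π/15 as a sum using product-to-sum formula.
sin 5π/36 cos 4π/15 = (1/2)[sin(5π/36+4π/15) + sin(5π/36-4π/15)]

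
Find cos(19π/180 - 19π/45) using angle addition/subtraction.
cos(19π/180 - 19π/45) = cos 19π/180 cos 19π/45 + sin 19π/180 sin 19π/45 = 0.5446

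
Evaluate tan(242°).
tan(242°) = 1.881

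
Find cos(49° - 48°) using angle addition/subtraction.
cos(49° - 48°) = cos 49° cos 48° + sin 49° sin 48° = 0.9998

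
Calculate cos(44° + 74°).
cos(44° + 74°) = cos 44° cos 74° - sin 44° sin 74° = -0.4695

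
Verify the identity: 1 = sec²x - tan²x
RHS = 1/cos²x - sin²x/cos²x = (1 - sin²x)/cos²x = cos²x/cos²x = 1 = LHS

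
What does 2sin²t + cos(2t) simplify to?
2sin²t + cos(2t) = 1 (using Double angle)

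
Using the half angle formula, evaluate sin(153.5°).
sin(153.5°) = √((1 - cos 307°)/2) = 0.4462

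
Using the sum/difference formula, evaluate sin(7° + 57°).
sin(7° + 57°) = sin 7° cos 57° + cos 7° sin 57° = 0.8988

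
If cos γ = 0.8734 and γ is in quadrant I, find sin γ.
sin γ = 0.487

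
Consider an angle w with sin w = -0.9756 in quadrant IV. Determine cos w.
cos w = √(1 - sin²w) = 0.2196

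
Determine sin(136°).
sin(136°) = 0.6947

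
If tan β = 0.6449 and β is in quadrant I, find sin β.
sin β = 0.542 (using tan²β + 1 = sec²β)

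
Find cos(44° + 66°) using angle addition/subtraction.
cos(44° + 66°) = cos 44° cos 66° - sin 44° sin 66° = -0.342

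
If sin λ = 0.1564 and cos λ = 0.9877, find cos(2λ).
cos(2λ) = cos²λ - sin²λ = 0.9511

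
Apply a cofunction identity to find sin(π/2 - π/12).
sin(π/2 - π/12) = cos(π/12) = (√6+√2)/4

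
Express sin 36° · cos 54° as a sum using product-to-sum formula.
sin 36° cos 54° = (1/2)[sin(36°+54°) + sin(36°-54°)]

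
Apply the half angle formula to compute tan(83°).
tan(83°) = sin 166° / (1 + cos 166°) = 8.144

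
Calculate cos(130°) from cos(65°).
cos(130°) = cos²65° - sin²65° = -0.6428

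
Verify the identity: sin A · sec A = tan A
LHS = sin A · (1/cos A) = sin A/cos A = tan A = RHS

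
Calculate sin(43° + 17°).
sin(43° + 17°) = sin 43° cos 17° + cos 43° sin 17° = √3/2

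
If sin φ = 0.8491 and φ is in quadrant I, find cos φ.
cos φ = 0.5282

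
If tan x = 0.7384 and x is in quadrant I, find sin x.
sin x = 0.594 (using tan²x + 1 = sec²x)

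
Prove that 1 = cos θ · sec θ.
RHS = cos θ · (1/cos θ) = 1 = LHS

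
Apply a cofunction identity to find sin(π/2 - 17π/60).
sin(π/2 - 17π/60) = cos(17π/60) = 0.6293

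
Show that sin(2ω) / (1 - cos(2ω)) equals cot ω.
LHS = 2 sin ω cos ω / (2sin²ω) = cos ω/sin ω = cot ω = RHS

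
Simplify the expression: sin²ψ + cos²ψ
sin²ψ + cos²ψ = 1 (using Pythagorean identity)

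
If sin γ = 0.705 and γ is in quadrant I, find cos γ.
cos γ = 0.7092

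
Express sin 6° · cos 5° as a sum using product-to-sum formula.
sin 6° cos 5° = (1/2)[sin(6°+5°) + sin(6°-5°)]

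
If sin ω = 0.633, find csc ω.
csc ω = 1/sin ω = 1.58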